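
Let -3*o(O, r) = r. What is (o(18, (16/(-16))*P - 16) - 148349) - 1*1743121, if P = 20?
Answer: -1891458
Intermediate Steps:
o(O, r) = -r/3
(o(18, (16/(-16))*P - 16) - 148349) - 1*1743121 = (-((16/(-16))*20 - 16)/3 - 148349) - 1*1743121 = (-((16*(-1/16))*20 - 16)/3 - 148349) - 1743121 = (-(-1*20 - 16)/3 - 148349) - 1743121 = (-(-20 - 16)/3 - 148349) - 1743121 = (-⅓*(-36) - 148349) - 1743121 = (12 - 148349) - 1743121 = -148337 - 1743121 = -1891458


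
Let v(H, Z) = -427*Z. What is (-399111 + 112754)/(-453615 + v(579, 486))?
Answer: 286357/661137 ≈ 0.43313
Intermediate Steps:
(-399111 + 112754)/(-453615 + v(579, 486)) = (-399111 + 112754)/(-453615 - 427*486) = -286357/(-453615 - 207522) = -286357/(-661137) = -286357*(-1/661137) = 286357/661137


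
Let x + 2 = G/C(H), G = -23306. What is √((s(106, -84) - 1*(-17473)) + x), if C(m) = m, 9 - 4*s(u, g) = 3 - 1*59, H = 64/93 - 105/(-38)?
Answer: √6387743768389/24394 ≈ 103.61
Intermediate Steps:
H = 12197/3534 (H = 64*(1/93) - 105*(-1/38) = 64/93 + 105/38 = 12197/3534 ≈ 3.4513)
s(u, g) = 65/4 (s(u, g) = 9/4 - (3 - 1*59)/4 = 9/4 - (3 - 59)/4 = 9/4 - ¼*(-56) = 9/4 + 14 = 65/4)
x = -82387798/12197 (x = -2 - 23306/12197/3534 = -2 - 23306*3534/12197 = -2 - 82363404/12197 = -82387798/12197 ≈ -6754.8)
√((s(106, -84) - 1*(-17473)) + x) = √((65/4 - 1*(-17473)) - 82387798/12197) = √((65/4 + 17473) - 82387798/12197) = √(69957/4 - 82387798/12197) = √(523714337/48788) = √6387743768389/24394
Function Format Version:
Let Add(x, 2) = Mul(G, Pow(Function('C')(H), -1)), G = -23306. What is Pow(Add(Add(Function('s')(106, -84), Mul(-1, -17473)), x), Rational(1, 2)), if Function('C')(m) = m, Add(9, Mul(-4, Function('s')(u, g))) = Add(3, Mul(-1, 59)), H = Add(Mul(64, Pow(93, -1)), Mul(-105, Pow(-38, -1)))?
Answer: Mul(Rational(1, 24394), Pow(6387743768389, Rational(1, 2))) ≈ 103.61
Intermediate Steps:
H = Rational(12197, 3534) (H = Add(Mul(64, Rational(1, 93)), Mul(-105, Rational(-1, 38))) = Add(Rational(64, 93), Rational(105, 38)) = Rational(12197, 3534) ≈ 3.4513)
Function('s')(u, g) = Rational(65, 4) (Function('s')(u, g) = Add(Rational(9, 4), Mul(Rational(-1, 4), Add(3, Mul(-1, 59)))) = Add(Rational(9, 4), Mul(Rational(-1, 4), Add(3, -59))) = Add(Rational(9, 4), Mul(Rational(-1, 4), -56)) = Add(Rational(9, 4), 14) = Rational(65, 4))
x = Rational(-82387798, 12197) (x = Add(-2, Mul(-23306, Pow(Rational(12197, 3534), -1))) = Add(-2, Mul(-23306, Rational(3534, 12197))) = Add(-2, Rational(-82363404, 12197)) = Rational(-82387798, 12197) ≈ -6754.8)
Pow(Add(Add(Function('s')(106, -84), Mul(-1, -17473)), x), Rational(1, 2)) = Pow(Add(Add(Rational(65, 4), Mul(-1, -17473)), Rational(-82387798, 12197)), Rational(1, 2)) = Pow(Add(Add(Rational(65, 4), 17473), Rational(-82387798, 12197)), Rational(1, 2)) = Pow(Add(Rational(69957, 4), Rational(-82387798, 12197)), Rational(1, 2)) = Pow(Rational(523714337, 48788), Rational(1, 2)) = Mul(Rational(1, 24394), Pow(6387743768389, Rational(1, 2)))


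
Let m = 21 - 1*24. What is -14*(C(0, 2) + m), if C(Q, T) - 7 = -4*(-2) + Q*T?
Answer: -168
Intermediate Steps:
m = -3 (m = 21 - 24 = -3)
C(Q, T) = 15 + Q*T (C(Q, T) = 7 + (-4*(-2) + Q*T) = 7 + (8 + Q*T) = 15 + Q*T)
-14*(C(0, 2) + m) = -14*((15 + 0*2) - 3) = -14*((15 + 0) - 3) = -14*(15 - 3) = -14*12 = -168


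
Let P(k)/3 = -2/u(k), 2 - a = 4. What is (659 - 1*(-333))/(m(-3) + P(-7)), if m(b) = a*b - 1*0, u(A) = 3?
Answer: 248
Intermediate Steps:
a = -2 (a = 2 - 1*4 = 2 - 4 = -2)
P(k) = -2 (P(k) = 3*(-2/3) = 3*(-2*⅓) = 3*(-⅔) = -2)
m(b) = -2*b (m(b) = -2*b - 1*0 = -2*b + 0 = -2*b)
(659 - 1*(-333))/(m(-3) + P(-7)) = (659 - 1*(-333))/(-2*(-3) - 2) = (659 + 333)/(6 - 2) = 992/4 = 992*(¼) = 248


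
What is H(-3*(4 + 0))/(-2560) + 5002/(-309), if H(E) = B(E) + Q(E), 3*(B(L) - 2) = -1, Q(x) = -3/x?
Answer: -17074283/1054720 ≈ -16.188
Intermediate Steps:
B(L) = 5/3 (B(L) = 2 + (⅓)*(-1) = 2 - ⅓ = 5/3)
H(E) = 5/3 - 3/E
H(-3*(4 + 0))/(-2560) + 5002/(-309) = (5/3 - 3*(-1/(3*(4 + 0))))/(-2560) + 5002/(-309) = (5/3 - 3/((-3*4)))*(-1/2560) + 5002*(-1/309) = (5/3 - 3/(-12))*(-1/2560) - 5002/309 = (5/3 - 3*(-1/12))*(-1/2560) - 5002/309 = (5/3 + ¼)*(-1/2560) - 5002/309 = (23/12)*(-1/2560) - 5002/309 = -23/30720 - 5002/309 = -17074283/1054720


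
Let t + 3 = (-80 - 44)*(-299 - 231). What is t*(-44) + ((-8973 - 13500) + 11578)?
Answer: -2902443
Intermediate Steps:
t = 65717 (t = -3 + (-80 - 44)*(-299 - 231) = -3 - 124*(-530) = -3 + 65720 = 65717)
t*(-44) + ((-8973 - 13500) + 11578) = 65717*(-44) + ((-8973 - 13500) + 11578) = -2891548 + (-22473 + 11578) = -2891548 - 10895 = -2902443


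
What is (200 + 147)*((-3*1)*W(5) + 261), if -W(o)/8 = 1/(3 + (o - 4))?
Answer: 92649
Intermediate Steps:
W(o) = -8/(-1 + o) (W(o) = -8/(3 + (o - 4)) = -8/(3 + (-4 + o)) = -8/(-1 + o))
(200 + 147)*((-3*1)*W(5) + 261) = (200 + 147)*((-3*1)*(-8/(-1 + 5)) + 261) = 347*(-(-24)/4 + 261) = 347*(-3*(-2) + 261) = 347*(6 + 261) = 347*267 = 92649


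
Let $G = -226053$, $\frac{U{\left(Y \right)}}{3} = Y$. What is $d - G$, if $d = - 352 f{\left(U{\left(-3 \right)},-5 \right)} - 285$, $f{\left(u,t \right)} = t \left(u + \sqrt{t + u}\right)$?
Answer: $209928 + 1760 i \sqrt{14} \approx 2.0993 \cdot 10^{5} + 6585.3 i$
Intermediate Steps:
$U{\left(Y \right)} = 3 Y$
$d = -16125 + 1760 i \sqrt{14}$ ($d = - 352 \left(- 5 \left(3 \left(-3\right) + \sqrt{-5 + 3 \left(-3\right)}\right)\right) - 285 = - 352 \left(- 5 \left(-9 + \sqrt{-5 - 9}\right)\right) - 285 = - 352 \left(- 5 \left(-9 + \sqrt{-14}\right)\right) - 285 = - 352 \left(- 5 \left(-9 + i \sqrt{14}\right)\right) - 285 = - 352 \left(45 - 5 i \sqrt{14}\right) - 285 = \left(-15840 + 1760 i \sqrt{14}\right) - 285 = -16125 + 1760 i \sqrt{14} \approx -16125.0 + 6585.3 i$)
$d - G = \left(-16125 + 1760 i \sqrt{14}\right) - -226053 = \left(-16125 + 1760 i \sqrt{14}\right) + 226053 = 209928 + 1760 i \sqrt{14}$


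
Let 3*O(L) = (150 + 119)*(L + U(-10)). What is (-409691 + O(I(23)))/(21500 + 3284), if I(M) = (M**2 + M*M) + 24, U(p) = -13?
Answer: -117689/9294 ≈ -12.663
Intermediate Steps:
I(M) = 24 + 2*M**2 (I(M) = (M**2 + M**2) + 24 = 2*M**2 + 24 = 24 + 2*M**2)
O(L) = -3497/3 + 269*L/3 (O(L) = ((150 + 119)*(L - 13))/3 = (269*(-13 + L))/3 = (-3497 + 269*L)/3 = -3497/3 + 269*L/3)
(-409691 + O(I(23)))/(21500 + 3284) = (-409691 + (-3497/3 + 269*(24 + 2*23**2)/3))/(21500 + 3284) = (-409691 + (-3497/3 + 269*(24 + 2*529)/3))/24784 = (-409691 + (-3497/3 + 269*(24 + 1058)/3))*(1/24784) = (-409691 + (-3497/3 + (269/3)*1082))*(1/24784) = (-409691 + (-3497/3 + 291058/3))*(1/24784) = (-409691 + 287561/3)*(1/24784) = -941512/3*1/24784 = -117689/9294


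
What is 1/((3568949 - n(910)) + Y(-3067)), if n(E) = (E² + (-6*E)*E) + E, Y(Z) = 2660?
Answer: 1/7711199 ≈ 1.2968e-7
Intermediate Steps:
n(E) = E - 5*E² (n(E) = (E² - 6*E²) + E = -5*E² + E = E - 5*E²)
1/((3568949 - n(910)) + Y(-3067)) = 1/((3568949 - 910*(1 - 5*910)) + 2660) = 1/((3568949 - 910*(1 - 4550)) + 2660) = 1/((3568949 - 910*(-4549)) + 2660) = 1/((3568949 - 1*(-4139590)) + 2660) = 1/((3568949 + 4139590) + 2660) = 1/(7708539 + 2660) = 1/7711199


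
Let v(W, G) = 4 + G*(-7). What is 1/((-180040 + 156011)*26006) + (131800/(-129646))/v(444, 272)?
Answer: 411806665029/769647712330838 ≈ 0.00053506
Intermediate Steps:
v(W, G) = 4 - 7*G
1/((-180040 + 156011)*26006) + (131800/(-129646))/v(444, 272) = 1/((-180040 + 156011)*26006) + (131800/(-129646))/(4 - 7*272) = (1/26006)/(-24029) + (131800*(-1/129646))/(4 - 1904) = -1/24029*1/26006 - 65900/64823/(-1900) = -1/624898174 - 65900/64823*(-1/1900) = -1/624898174 + 659/1231637 = 411806665029/769647712330838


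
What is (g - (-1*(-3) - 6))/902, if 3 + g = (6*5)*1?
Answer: 15/451 ≈ 0.033259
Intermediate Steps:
g = 27 (g = -3 + (6*5)*1 = -3 + 30*1 = -3 + 30 = 27)
(g - (-1*(-3) - 6))/902 = (27 - (-1*(-3) - 6))/902 = (27 - (3 - 6))*(1/902) = (27 - 1*(-3))*(1/902) = (27 + 3)*(1/902) = 30*(1/902) = 15/451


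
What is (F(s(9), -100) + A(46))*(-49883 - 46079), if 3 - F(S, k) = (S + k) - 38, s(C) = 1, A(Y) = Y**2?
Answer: -216490272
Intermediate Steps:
F(S, k) = 41 - S - k (F(S, k) = 3 - ((S + k) - 38) = 3 - (-38 + S + k) = 3 + (38 - S - k) = 41 - S - k)
(F(s(9), -100) + A(46))*(-49883 - 46079) = ((41 - 1*1 - 1*(-100)) + 46**2)*(-49883 - 46079) = ((41 - 1 + 100) + 2116)*(-95962) = (140 + 2116)*(-95962) = 2256*(-95962) = -216490272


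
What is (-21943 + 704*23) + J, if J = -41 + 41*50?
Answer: -3742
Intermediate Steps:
J = 2009 (J = -41 + 2050 = 2009)
(-21943 + 704*23) + J = (-21943 + 704*23) + 2009 = (-21943 + 16192) + 2009 = -5751 + 2009 = -3742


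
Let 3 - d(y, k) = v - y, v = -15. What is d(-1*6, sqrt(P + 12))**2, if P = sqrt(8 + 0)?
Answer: 144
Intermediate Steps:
P = 2*sqrt(2) (P = sqrt(8) = 2*sqrt(2) ≈ 2.8284)
d(y, k) = 18 + y (d(y, k) = 3 - (-15 - y) = 3 + (15 + y) = 18 + y)
d(-1*6, sqrt(P + 12))**2 = (18 - 1*6)**2 = (18 - 6)**2 = 12**2 = 144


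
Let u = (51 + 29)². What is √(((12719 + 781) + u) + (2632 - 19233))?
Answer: √3299 ≈ 57.437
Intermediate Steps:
u = 6400 (u = 80² = 6400)
√(((12719 + 781) + u) + (2632 - 19233)) = √(((12719 + 781) + 6400) + (2632 - 19233)) = √((13500 + 6400) - 16601) = √(19900 - 16601) = √3299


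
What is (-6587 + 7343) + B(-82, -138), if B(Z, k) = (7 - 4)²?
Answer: 765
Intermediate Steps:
B(Z, k) = 9 (B(Z, k) = 3² = 9)
(-6587 + 7343) + B(-82, -138) = (-6587 + 7343) + 9 = 756 + 9 = 765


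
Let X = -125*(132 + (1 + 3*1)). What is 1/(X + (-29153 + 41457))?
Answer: -1/4696 ≈ -0.00021295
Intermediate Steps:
X = -17000 (X = -125*(132 + (1 + 3)) = -125*(132 + 4) = -125*136 = -17000)
1/(X + (-29153 + 41457)) = 1/(-17000 + (-29153 + 41457)) = 1/(-17000 + 12304) = 1/(-4696) = -1/4696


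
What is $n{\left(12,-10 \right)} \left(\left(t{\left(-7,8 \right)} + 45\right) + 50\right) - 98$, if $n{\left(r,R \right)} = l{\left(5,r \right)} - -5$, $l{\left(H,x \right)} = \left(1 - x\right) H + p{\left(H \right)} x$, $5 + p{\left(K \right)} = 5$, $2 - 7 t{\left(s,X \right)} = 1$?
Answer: $- \frac{33986}{7} \approx -4855.1$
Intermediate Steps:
$t{\left(s,X \right)} = \frac{1}{7}$ ($t{\left(s,X \right)} = \frac{2}{7} - \frac{1}{7} = \frac{1}{7}$)
$p{\left(K \right)} = 0$ ($p{\left(K \right)} = -5 + 5 = 0$)
$l{\left(H,x \right)} = H \left(1 - x\right)$ ($l{\left(H,x \right)} = \left(1 - x\right) H + 0 x = H \left(1 - x\right) + 0 = H \left(1 - x\right)$)
$n{\left(r,R \right)} = 10 - 5 r$ ($n{\left(r,R \right)} = 5 \left(1 - r\right) - -5 = \left(5 - 5 r\right) + 5 = 10 - 5 r$)
$n{\left(12,-10 \right)} \left(\left(t{\left(-7,8 \right)} + 45\right) + 50\right) - 98 = \left(10 - 60\right) \left(\left(\frac{1}{7} + 45\right) + 50\right) - 98 = \left(10 - 60\right) \left(\frac{316}{7} + 50\right) - 98 = \left(-50\right) \frac{666}{7} - 98 = - \frac{33300}{7} - 98 = - \frac{33986}{7}$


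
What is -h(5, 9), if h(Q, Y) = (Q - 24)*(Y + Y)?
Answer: 342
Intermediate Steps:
h(Q, Y) = 2*Y*(-24 + Q) (h(Q, Y) = (-24 + Q)*(2*Y) = 2*Y*(-24 + Q))
-h(5, 9) = -2*9*(-24 + 5) = -2*9*(-19) = -1*(-342) = 342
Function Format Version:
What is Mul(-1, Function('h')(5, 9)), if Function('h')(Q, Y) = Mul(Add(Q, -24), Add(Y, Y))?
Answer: 342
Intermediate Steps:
Function('h')(Q, Y) = Mul(2, Y, Add(-24, Q)) (Function('h')(Q, Y) = Mul(Add(-24, Q), Mul(2, Y)) = Mul(2, Y, Add(-24, Q)))
Mul(-1, Function('h')(5, 9)) = Mul(-1, Mul(2, 9, Add(-24, 5))) = Mul(-1, Mul(2, 9, -19)) = Mul(-1, -342) = 342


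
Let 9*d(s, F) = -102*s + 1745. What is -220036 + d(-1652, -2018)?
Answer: -1810075/9 ≈ -2.0112e+5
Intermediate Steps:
d(s, F) = 1745/9 - 34*s/3 (d(s, F) = (-102*s + 1745)/9 = (1745 - 102*s)/9 = 1745/9 - 34*s/3)
-220036 + d(-1652, -2018) = -220036 + (1745/9 - 34/3*(-1652)) = -220036 + (1745/9 + 56168/3) = -220036 + 170249/9 = -1810075/9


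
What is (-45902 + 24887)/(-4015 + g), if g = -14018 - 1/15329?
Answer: 322138935/276427858 ≈ 1.1654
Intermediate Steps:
g = -214881923/15329 (g = -14018 - 1*1/15329 = -14018 - 1/15329 = -214881923/15329 ≈ -14018.)
(-45902 + 24887)/(-4015 + g) = (-45902 + 24887)/(-4015 - 214881923/15329) = -21015/(-276427858/15329) = -21015*(-15329/276427858) = 322138935/276427858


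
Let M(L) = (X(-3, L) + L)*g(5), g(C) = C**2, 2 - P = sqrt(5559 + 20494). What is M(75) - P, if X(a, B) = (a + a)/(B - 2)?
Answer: 136579/73 + sqrt(26053) ≈ 2032.4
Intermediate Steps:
X(a, B) = 2*a/(-2 + B) (X(a, B) = (2*a)/(-2 + B) = 2*a/(-2 + B))
P = 2 - sqrt(26053) (P = 2 - sqrt(5559 + 20494) = 2 - sqrt(26053) ≈ -159.41)
M(L) = -150/(-2 + L) + 25*L (M(L) = (2*(-3)/(-2 + L) + L)*5**2 = (-6/(-2 + L) + L)*25 = (L - 6/(-2 + L))*25 = -150/(-2 + L) + 25*L)
M(75) - P = 25*(-6 + 75*(-2 + 75))/(-2 + 75) - (2 - sqrt(26053)) = 25*(-6 + 75*73)/73 + (-2 + sqrt(26053)) = 25*(1/73)*(-6 + 5475) + (-2 + sqrt(26053)) = 25*(1/73)*5469 + (-2 + sqrt(26053)) = 136725/73 + (-2 + sqrt(26053)) = 136579/73 + sqrt(26053)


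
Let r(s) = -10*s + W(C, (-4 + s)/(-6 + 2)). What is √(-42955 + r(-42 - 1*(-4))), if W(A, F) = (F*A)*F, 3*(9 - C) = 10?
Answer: I*√167801/2 ≈ 204.82*I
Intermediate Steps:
C = 17/3 (C = 9 - ⅓*10 = 9 - 10/3 = 17/3 ≈ 5.6667)
W(A, F) = A*F² (W(A, F) = (A*F)*F = A*F²)
r(s) = -10*s + 17*(1 - s/4)²/3 (r(s) = -10*s + 17*((-4 + s)/(-6 + 2))²/3 = -10*s + 17*((-4 + s)/(-4))²/3 = -10*s + 17*((-4 + s)*(-¼))²/3 = -10*s + 17*(1 - s/4)²/3)
√(-42955 + r(-42 - 1*(-4))) = √(-42955 + (-10*(-42 - 1*(-4)) + 17*(-4 + (-42 - 1*(-4)))²/48)) = √(-42955 + (-10*(-42 + 4) + 17*(-4 + (-42 + 4))²/48)) = √(-42955 + (-10*(-38) + 17*(-4 - 38)²/48)) = √(-42955 + (380 + (17/48)*(-42)²)) = √(-42955 + (380 + (17/48)*1764)) = √(-42955 + (380 + 2499/4)) = √(-42955 + 4019/4) = √(-167801/4) = I*√167801/2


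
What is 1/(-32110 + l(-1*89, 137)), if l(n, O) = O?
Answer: -1/31973 ≈ -3.1276e-5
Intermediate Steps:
1/(-32110 + l(-1*89, 137)) = 1/(-32110 + 137) = 1/(-31973) = -1/31973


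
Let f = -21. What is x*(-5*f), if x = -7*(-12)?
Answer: 8820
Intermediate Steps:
x = 84
x*(-5*f) = 84*(-5*(-21)) = 84*105 = 8820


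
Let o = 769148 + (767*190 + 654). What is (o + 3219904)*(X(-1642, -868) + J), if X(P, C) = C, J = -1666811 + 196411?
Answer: -6084334652848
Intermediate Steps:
J = -1470400
o = 915532 (o = 769148 + (145730 + 654) = 769148 + 146384 = 915532)
(o + 3219904)*(X(-1642, -868) + J) = (915532 + 3219904)*(-868 - 1470400) = 4135436*(-1471268) = -6084334652848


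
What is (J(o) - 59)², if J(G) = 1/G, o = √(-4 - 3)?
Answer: (413 + I*√7)²/49 ≈ 3480.9 + 44.6*I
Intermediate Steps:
o = I*√7 (o = √(-7) = I*√7 ≈ 2.6458*I)
(J(o) - 59)² = (1/(I*√7) - 59)² = (-I*√7/7 - 59)² = (-59 - I*√7/7)²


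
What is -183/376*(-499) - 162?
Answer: 30405/376 ≈ 80.864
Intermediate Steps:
-183/376*(-499) - 162 = 91317/376 - 162 = 30405/376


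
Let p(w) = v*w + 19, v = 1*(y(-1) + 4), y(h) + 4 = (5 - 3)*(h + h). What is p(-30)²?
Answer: 19321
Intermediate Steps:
y(h) = -4 + 4*h (y(h) = -4 + (5 - 3)*(h + h) = -4 + 2*(2*h) = -4 + 4*h)
v = -4 (v = 1*((-4 + 4*(-1)) + 4) = 1*((-4 - 4) + 4) = 1*(-8 + 4) = 1*(-4) = -4)
p(w) = 19 - 4*w (p(w) = -4*w + 19 = 19 - 4*w)
p(-30)² = (19 - 4*(-30))² = (19 + 120)² = 139² = 19321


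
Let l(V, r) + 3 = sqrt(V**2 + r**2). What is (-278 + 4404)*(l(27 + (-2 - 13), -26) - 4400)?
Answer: -18166778 + 8252*sqrt(205) ≈ -1.8049e+7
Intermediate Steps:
l(V, r) = -3 + sqrt(V**2 + r**2)
(-278 + 4404)*(l(27 + (-2 - 13), -26) - 4400) = (-278 + 4404)*((-3 + sqrt((27 + (-2 - 13))**2 + (-26)**2)) - 4400) = 4126*((-3 + sqrt((27 - 15)**2 + 676)) - 4400) = 4126*((-3 + sqrt(12**2 + 676)) - 4400) = 4126*((-3 + sqrt(144 + 676)) - 4400) = 4126*((-3 + sqrt(820)) - 4400) = 4126*((-3 + 2*sqrt(205)) - 4400) = 4126*(-4403 + 2*sqrt(205)) = -18166778 + 8252*sqrt(205)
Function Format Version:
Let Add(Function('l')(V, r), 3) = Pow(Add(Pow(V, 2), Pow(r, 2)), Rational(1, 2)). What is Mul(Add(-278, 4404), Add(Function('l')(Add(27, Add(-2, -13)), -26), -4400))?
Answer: Add(-18166778, Mul(8252, Pow(205, Rational(1, 2)))) ≈ -1.8049e+7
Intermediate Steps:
Function('l')(V, r) = Add(-3, Pow(Add(Pow(V, 2), Pow(r, 2)), Rational(1, 2)))
Mul(Add(-278, 4404), Add(Function('l')(Add(27, Add(-2, -13)), -26), -4400)) = Mul(Add(-278, 4404), Add(Add(-3, Pow(Add(Pow(Add(27, Add(-2, -13)), 2), Pow(-26, 2)), Rational(1, 2))), -4400)) = Mul(4126, Add(Add(-3, Pow(Add(Pow(Add(27, -15), 2), 676), Rational(1, 2))), -4400)) = Mul(4126, Add(Add(-3, Pow(Add(Pow(12, 2), 676), Rational(1, 2))), -4400)) = Mul(4126, Add(Add(-3, Pow(Add(144, 676), Rational(1, 2))), -4400)) = Mul(4126, Add(Add(-3, Pow(820, Rational(1, 2))), -4400)) = Mul(4126, Add(Add(-3, Mul(2, Pow(205, Rational(1, 2)))), -4400)) = Mul(4126, Add(-4403, Mul(2, Pow(205, Rational(1, 2))))) = Add(-18166778, Mul(8252, Pow(205, Rational(1, 2))))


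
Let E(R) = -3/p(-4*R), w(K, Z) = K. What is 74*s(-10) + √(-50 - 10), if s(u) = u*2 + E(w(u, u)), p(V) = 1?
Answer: -1702 + 2*I*√15 ≈ -1702.0 + 7.746*I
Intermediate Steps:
E(R) = -3 (E(R) = -3/1 = -3*1 = -3)
s(u) = -3 + 2*u (s(u) = u*2 - 3 = 2*u - 3 = -3 + 2*u)
74*s(-10) + √(-50 - 10) = 74*(-3 + 2*(-10)) + √(-50 - 10) = 74*(-3 - 20) + √(-60) = 74*(-23) + 2*I*√15 = -1702 + 2*I*√15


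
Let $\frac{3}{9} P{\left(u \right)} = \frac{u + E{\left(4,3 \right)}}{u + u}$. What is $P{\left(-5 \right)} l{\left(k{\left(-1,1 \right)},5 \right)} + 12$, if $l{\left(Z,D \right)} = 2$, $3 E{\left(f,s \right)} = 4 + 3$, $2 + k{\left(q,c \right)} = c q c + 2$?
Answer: $\frac{68}{5} \approx 13.6$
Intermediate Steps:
$k{\left(q,c \right)} = q c^{2}$ ($k{\left(q,c \right)} = -2 + \left(c q c + 2\right) = -2 + \left(q c^{2} + 2\right) = -2 + \left(2 + q c^{2}\right) = q c^{2}$)
$E{\left(f,s \right)} = \frac{7}{3}$ ($E{\left(f,s \right)} = \frac{4 + 3}{3} = \frac{1}{3} \cdot 7 = \frac{7}{3}$)
$P{\left(u \right)} = \frac{3 \left(\frac{7}{3} + u\right)}{2 u}$ ($P{\left(u \right)} = 3 \frac{u + \frac{7}{3}}{u + u} = 3 \frac{\frac{7}{3} + u}{2 u} = \frac{3 \left(\frac{7}{3} + u\right)}{2 u}$)
$P{\left(-5 \right)} l{\left(k{\left(-1,1 \right)},5 \right)} + 12 = \frac{7 + 3 \left(-5\right)}{2 \left(-5\right)} 2 + 12 = \frac{1}{2} \left(- \frac{1}{5}\right) \left(7 - 15\right) 2 + 12 = \frac{1}{2} \left(- \frac{1}{5}\right) \left(-8\right) 2 + 12 = \frac{4}{5} \cdot 2 + 12 = \frac{8}{5} + 12 = \frac{68}{5}$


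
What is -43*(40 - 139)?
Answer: 4257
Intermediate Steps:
-43*(40 - 139) = -43*(-99) = 4257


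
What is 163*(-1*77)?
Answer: -12551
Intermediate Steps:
163*(-1*77) = 163*(-77) = -12551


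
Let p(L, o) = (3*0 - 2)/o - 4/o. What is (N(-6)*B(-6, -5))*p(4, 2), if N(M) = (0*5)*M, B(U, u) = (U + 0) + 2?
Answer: 0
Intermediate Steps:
B(U, u) = 2 + U (B(U, u) = U + 2 = 2 + U)
N(M) = 0 (N(M) = 0*M = 0)
p(L, o) = -6/o (p(L, o) = (0 - 2)/o - 4/o = -2/o - 4/o = -6/o)
(N(-6)*B(-6, -5))*p(4, 2) = (0*(2 - 6))*(-6/2) = (0*(-4))*(-6*½) = 0*(-3) = 0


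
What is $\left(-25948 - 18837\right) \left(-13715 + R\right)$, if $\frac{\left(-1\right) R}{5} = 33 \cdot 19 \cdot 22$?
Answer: $3703047725$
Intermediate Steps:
$R = -68970$ ($R = - 5 \cdot 33 \cdot 19 \cdot 22 = - 5 \cdot 627 \cdot 22 = \left(-5\right) 13794 = -68970$)
$\left(-25948 - 18837\right) \left(-13715 + R\right) = \left(-25948 - 18837\right) \left(-13715 - 68970\right) = \left(-44785\right) \left(-82685\right) = 3703047725$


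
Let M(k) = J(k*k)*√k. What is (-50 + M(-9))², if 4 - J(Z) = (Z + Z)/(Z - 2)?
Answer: 15389056/6241 - 46200*I/79 ≈ 2465.8 - 584.81*I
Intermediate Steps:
J(Z) = 4 - 2*Z/(-2 + Z) (J(Z) = 4 - (Z + Z)/(Z - 2) = 4 - 2*Z/(-2 + Z))
M(k) = 2*√k*(-4 + k²)/(-2 + k²) (M(k) = (2*(-4 + k*k)/(-2 + k*k))*√k = (2*(-4 + k²)/(-2 + k²))*√k = 2*√k*(-4 + k²)/(-2 + k²))
(-50 + M(-9))² = (-50 + 2*√(-9)*(-4 + (-9)²)/(-2 + (-9)²))² = (-50 + 2*(3*I)*(-4 + 81)/(-2 + 81))² = (-50 + 2*(3*I)*77/79)² = (-50 + 2*(3*I)*(1/79)*77)² = (-50 + 462*I/79)²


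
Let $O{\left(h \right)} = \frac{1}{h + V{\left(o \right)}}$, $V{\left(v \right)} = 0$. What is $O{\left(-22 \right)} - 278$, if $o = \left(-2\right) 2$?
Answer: $- \frac{6117}{22} \approx -278.05$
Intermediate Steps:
$o = -4$
$O{\left(h \right)} = \frac{1}{h}$ ($O{\left(h \right)} = \frac{1}{h + 0} = \frac{1}{h}$)
$O{\left(-22 \right)} - 278 = \frac{1}{-22} - 278 = - \frac{1}{22} - 278 = - \frac{6117}{22}$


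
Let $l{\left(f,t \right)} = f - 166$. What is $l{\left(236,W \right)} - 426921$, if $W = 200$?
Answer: $-426851$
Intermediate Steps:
$l{\left(f,t \right)} = -166 + f$ ($l{\left(f,t \right)} = f - 166 = -166 + f$)
$l{\left(236,W \right)} - 426921 = \left(-166 + 236\right) - 426921 = 70 - 426921 = -426851$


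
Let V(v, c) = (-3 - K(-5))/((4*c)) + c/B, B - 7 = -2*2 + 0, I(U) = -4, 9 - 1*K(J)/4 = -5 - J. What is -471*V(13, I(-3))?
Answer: -8321/16 ≈ -520.06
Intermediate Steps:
K(J) = 56 + 4*J (K(J) = 36 - 4*(-5 - J) = 36 + (20 + 4*J) = 56 + 4*J)
B = 3 (B = 7 + (-2*2 + 0) = 7 + (-4 + 0) = 7 - 4 = 3)
V(v, c) = -39/(4*c) + c/3 (V(v, c) = (-3 - (56 + 4*(-5)))/((4*c)) + c/3 = (-3 - (56 - 20))*(1/(4*c)) + c*(1/3) = (-3 - 1*36)*(1/(4*c)) + c/3 = (-3 - 36)*(1/(4*c)) + c/3 = -39/(4*c) + c/3)
-471*V(13, I(-3)) = -471*(-39/4/(-4) + (1/3)*(-4)) = -471*(-39/4*(-1/4) - 4/3) = -471*(39/16 - 4/3) = -471*53/48 = -8321/16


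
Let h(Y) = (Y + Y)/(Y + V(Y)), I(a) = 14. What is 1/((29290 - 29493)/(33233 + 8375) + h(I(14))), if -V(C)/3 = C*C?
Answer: -243704/13077 ≈ -18.636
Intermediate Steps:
V(C) = -3*C² (V(C) = -3*C*C = -3*C²)
h(Y) = 2*Y/(Y - 3*Y²) (h(Y) = (Y + Y)/(Y - 3*Y²) = (2*Y)/(Y - 3*Y²) = 2*Y/(Y - 3*Y²))
1/((29290 - 29493)/(33233 + 8375) + h(I(14))) = 1/((29290 - 29493)/(33233 + 8375) - 2/(-1 + 3*14)) = 1/(-203/41608 - 2/(-1 + 42)) = 1/(-203*1/41608 - 2/41) = 1/(-29/5944 - 2*1/41) = 1/(-29/5944 - 2/41) = 1/(-13077/243704) = -243704/13077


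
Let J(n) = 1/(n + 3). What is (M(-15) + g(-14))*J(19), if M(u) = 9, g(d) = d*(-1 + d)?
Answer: 219/22 ≈ 9.9545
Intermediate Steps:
J(n) = 1/(3 + n)
(M(-15) + g(-14))*J(19) = (9 - 14*(-1 - 14))/(3 + 19) = (9 - 14*(-15))/22 = (9 + 210)*(1/22) = 219*(1/22) = 219/22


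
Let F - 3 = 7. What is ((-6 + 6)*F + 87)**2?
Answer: 7569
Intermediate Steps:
F = 10 (F = 3 + 7 = 10)
((-6 + 6)*F + 87)**2 = ((-6 + 6)*10 + 87)**2 = (0*10 + 87)**2 = (0 + 87)**2 = 87**2 = 7569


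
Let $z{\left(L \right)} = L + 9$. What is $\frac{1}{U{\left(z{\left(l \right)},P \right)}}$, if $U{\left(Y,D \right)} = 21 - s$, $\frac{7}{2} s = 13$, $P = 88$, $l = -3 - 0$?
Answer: $\frac{7}{121} \approx 0.057851$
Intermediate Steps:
$l = -3$ ($l = -3 + 0 = -3$)
$s = \frac{26}{7}$ ($s = \frac{2}{7} \cdot 13 = \frac{26}{7} \approx 3.7143$)
$z{\left(L \right)} = 9 + L$
$U{\left(Y,D \right)} = \frac{121}{7}$ ($U{\left(Y,D \right)} = 21 - \frac{26}{7} = \frac{121}{7}$)
$\frac{1}{U{\left(z{\left(l \right)},P \right)}} = \frac{1}{\frac{121}{7}} = \frac{7}{121}$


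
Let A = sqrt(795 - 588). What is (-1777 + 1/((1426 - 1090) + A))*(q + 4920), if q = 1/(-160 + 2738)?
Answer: -846632662783979/96837414 - 12683761*sqrt(23)/96837414 ≈ -8.7428e+6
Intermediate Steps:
A = 3*sqrt(23) (A = sqrt(207) = 3*sqrt(23) ≈ 14.387)
q = 1/2578 ≈ 0.00038790
(-1777 + 1/((1426 - 1090) + A))*(q + 4920) = (-1777 + 1/((1426 - 1090) + 3*sqrt(23)))*(1/2578 + 4920) = (-1777 + 1/(336 + 3*sqrt(23)))*(12683761/2578) = -22539043297/2578 + 12683761/(2578*(336 + 3*sqrt(23)))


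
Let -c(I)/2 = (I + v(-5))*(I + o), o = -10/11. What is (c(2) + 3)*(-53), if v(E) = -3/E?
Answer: 7791/55 ≈ 141.65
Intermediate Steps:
o = -10/11 (o = -10*1/11 = -10/11 ≈ -0.90909)
c(I) = -2*(-10/11 + I)*(3/5 + I) (c(I) = -2*(I - 3/(-5))*(I - 10/11) = -2*(I - 3*(-1/5))*(-10/11 + I) = -2*(I + 3/5)*(-10/11 + I) = -2*(3/5 + I)*(-10/11 + I) = -2*(-10/11 + I)*(3/5 + I))
(c(2) + 3)*(-53) = ((12/11 - 2*2**2 + (34/55)*2) + 3)*(-53) = ((12/11 - 2*4 + 68/55) + 3)*(-53) = ((12/11 - 8 + 68/55) + 3)*(-53) = (-312/55 + 3)*(-53) = -147/55*(-53) = 7791/55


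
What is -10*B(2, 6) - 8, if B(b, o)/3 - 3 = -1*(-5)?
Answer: -248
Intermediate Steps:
B(b, o) = 24 (B(b, o) = 9 + 3*(-1*(-5)) = 9 + 3*5 = 9 + 15 = 24)
-10*B(2, 6) - 8 = -10*24 - 8 = -240 - 8 = -248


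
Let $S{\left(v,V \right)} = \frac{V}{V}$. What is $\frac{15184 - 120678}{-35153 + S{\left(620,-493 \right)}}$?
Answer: $\frac{52747}{17576} \approx 3.0011$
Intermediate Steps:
$S{\left(v,V \right)} = 1$
$\frac{15184 - 120678}{-35153 + S{\left(620,-493 \right)}} = \frac{15184 - 120678}{-35153 + 1} = - \frac{105494}{-35152} = \left(-105494\right) \left(- \frac{1}{35152}\right) = \frac{52747}{17576}$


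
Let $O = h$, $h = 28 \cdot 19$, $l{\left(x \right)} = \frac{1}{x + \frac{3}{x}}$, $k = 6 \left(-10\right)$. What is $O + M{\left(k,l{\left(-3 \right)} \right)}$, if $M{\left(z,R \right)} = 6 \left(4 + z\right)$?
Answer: $196$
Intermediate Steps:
$k = -60$
$h = 532$
$M{\left(z,R \right)} = 24 + 6 z$
$O = 532$
$O + M{\left(k,l{\left(-3 \right)} \right)} = 532 + \left(24 + 6 \left(-60\right)\right) = 532 + \left(24 - 360\right) = 532 - 336 = 196$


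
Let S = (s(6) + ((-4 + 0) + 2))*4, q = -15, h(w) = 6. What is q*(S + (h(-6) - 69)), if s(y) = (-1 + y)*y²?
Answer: -9735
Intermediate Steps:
s(y) = y²*(-1 + y)
S = 712 (S = (6²*(-1 + 6) + ((-4 + 0) + 2))*4 = (36*5 + (-4 + 2))*4 = (180 - 2)*4 = 178*4 = 712)
q*(S + (h(-6) - 69)) = -15*(712 + (6 - 69)) = -15*(712 - 63) = -15*649 = -9735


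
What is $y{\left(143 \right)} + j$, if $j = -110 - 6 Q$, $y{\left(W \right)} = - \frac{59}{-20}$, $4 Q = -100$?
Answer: $\frac{859}{20} \approx 42.95$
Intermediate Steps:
$Q = -25$ ($Q = \frac{1}{4} \left(-100\right) = -25$)
$y{\left(W \right)} = \frac{59}{20}$ ($y{\left(W \right)} = \left(-59\right) \left(- \frac{1}{20}\right) = \frac{59}{20}$)
$j = 40$ ($j = -110 - -150 = -110 + 150 = 40$)
$y{\left(143 \right)} + j = \frac{59}{20} + 40 = \frac{859}{20}$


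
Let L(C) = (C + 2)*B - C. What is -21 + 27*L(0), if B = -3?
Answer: -183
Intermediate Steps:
L(C) = -6 - 4*C (L(C) = (C + 2)*(-3) - C = (2 + C)*(-3) - C = (-6 - 3*C) - C = -6 - 4*C)
-21 + 27*L(0) = -21 + 27*(-6 - 4*0) = -21 + 27*(-6 + 0) = -21 + 27*(-6) = -21 - 162 = -183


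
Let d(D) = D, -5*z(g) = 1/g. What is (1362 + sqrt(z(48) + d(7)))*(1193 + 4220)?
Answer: 7372506 + 5413*sqrt(25185)/60 ≈ 7.3868e+6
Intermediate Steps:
z(g) = -1/(5*g)
(1362 + sqrt(z(48) + d(7)))*(1193 + 4220) = (1362 + sqrt(-1/5/48 + 7))*(1193 + 4220) = (1362 + sqrt(-1/5*1/48 + 7))*5413 = (1362 + sqrt(-1/240 + 7))*5413 = (1362 + sqrt(1679/240))*5413 = (1362 + sqrt(25185)/60)*5413 = 7372506 + 5413*sqrt(25185)/60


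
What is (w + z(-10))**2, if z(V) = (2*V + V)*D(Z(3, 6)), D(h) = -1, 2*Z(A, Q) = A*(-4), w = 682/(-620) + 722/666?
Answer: 9969423409/11088900 ≈ 899.04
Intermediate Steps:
w = -53/3330 (w = 682*(-1/620) + 722*(1/666) = -11/10 + 361/333 = -53/3330 ≈ -0.015916)
Z(A, Q) = -2*A (Z(A, Q) = (A*(-4))/2 = (-4*A)/2 = -2*A)
z(V) = -3*V (z(V) = (2*V + V)*(-1) = (3*V)*(-1) = -3*V)
(w + z(-10))**2 = (-53/3330 - 3*(-10))**2 = (-53/3330 + 30)**2 = (99847/3330)**2 = 9969423409/11088900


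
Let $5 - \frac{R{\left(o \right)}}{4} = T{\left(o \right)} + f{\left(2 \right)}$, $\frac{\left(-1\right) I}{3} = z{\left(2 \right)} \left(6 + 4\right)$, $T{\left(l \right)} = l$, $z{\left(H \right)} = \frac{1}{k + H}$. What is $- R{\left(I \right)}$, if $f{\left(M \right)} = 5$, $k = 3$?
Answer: $-24$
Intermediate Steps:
$z{\left(H \right)} = \frac{1}{3 + H}$
$I = -6$ ($I = - 3 \frac{6 + 4}{3 + 2} = - 3 \cdot \frac{1}{5} \cdot 10 = \left(-3\right) 2 = -6$)
$R{\left(o \right)} = - 4 o$ ($R{\left(o \right)} = 20 - 4 \left(o + 5\right) = 20 - 4 \left(5 + o\right) = 20 - \left(20 + 4 o\right) = - 4 o$)
$- R{\left(I \right)} = - \left(-4\right) \left(-6\right) = \left(-1\right) 24 = -24$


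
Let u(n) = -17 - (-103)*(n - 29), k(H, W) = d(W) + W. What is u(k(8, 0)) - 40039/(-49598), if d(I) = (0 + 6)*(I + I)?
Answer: -148952353/49598 ≈ -3003.2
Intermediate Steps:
d(I) = 12*I (d(I) = 6*(2*I) = 12*I)
k(H, W) = 13*W (k(H, W) = 12*W + W = 13*W)
u(n) = -3004 + 103*n (u(n) = -17 - (-103)*(-29 + n) = -17 - (2987 - 103*n) = -17 + (-2987 + 103*n) = -3004 + 103*n)
u(k(8, 0)) - 40039/(-49598) = (-3004 + 103*(13*0)) - 40039/(-49598) = (-3004 + 103*0) - 40039*(-1)/49598 = (-3004 + 0) - 1*(-40039/49598) = -3004 + 40039/49598 = -148952353/49598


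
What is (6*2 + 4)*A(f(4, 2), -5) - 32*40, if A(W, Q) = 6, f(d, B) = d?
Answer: -1184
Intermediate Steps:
(6*2 + 4)*A(f(4, 2), -5) - 32*40 = (6*2 + 4)*6 - 32*40 = (12 + 4)*6 - 1280 = 16*6 - 1280 = 96 - 1280 = -1184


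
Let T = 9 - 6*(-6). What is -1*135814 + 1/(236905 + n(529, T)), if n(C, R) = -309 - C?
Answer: -32061203537/236067 ≈ -1.3581e+5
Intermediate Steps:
T = 45 (T = 9 + 36 = 45)
-1*135814 + 1/(236905 + n(529, T)) = -1*135814 + 1/(236905 + (-309 - 1*529)) = -135814 + 1/(236905 + (-309 - 529)) = -135814 + 1/(236905 - 838) = -135814 + 1/236067 = -32061203537/236067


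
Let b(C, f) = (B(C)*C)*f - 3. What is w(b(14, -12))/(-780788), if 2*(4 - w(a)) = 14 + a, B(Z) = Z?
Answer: -2349/1561576 ≈ -0.0015042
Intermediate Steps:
b(C, f) = -3 + f*C**2 (b(C, f) = (C*C)*f - 3 = C**2*f - 3 = f*C**2 - 3 = -3 + f*C**2)
w(a) = -3 - a/2 (w(a) = 4 - (14 + a)/2 = 4 + (-7 - a/2) = -3 - a/2)
w(b(14, -12))/(-780788) = (-3 - (-3 - 12*14**2)/2)/(-780788) = (-3 - (-3 - 12*196)/2)*(-1/780788) = (-3 - (-3 - 2352)/2)*(-1/780788) = (-3 - 1/2*(-2355))*(-1/780788) = (-3 + 2355/2)*(-1/780788) = (2349/2)*(-1/780788) = -2349/1561576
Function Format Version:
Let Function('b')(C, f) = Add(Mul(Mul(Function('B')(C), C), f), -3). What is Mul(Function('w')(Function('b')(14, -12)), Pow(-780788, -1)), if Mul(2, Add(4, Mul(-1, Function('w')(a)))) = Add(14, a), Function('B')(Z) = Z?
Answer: Rational(-2349, 1561576) ≈ -0.0015042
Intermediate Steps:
Function('b')(C, f) = Add(-3, Mul(f, Pow(C, 2))) (Function('b')(C, f) = Add(Mul(Mul(C, C), f), -3) = Add(Mul(Pow(C, 2), f), -3) = Add(Mul(f, Pow(C, 2)), -3) = Add(-3, Mul(f, Pow(C, 2))))
Function('w')(a) = Add(-3, Mul(Rational(-1, 2), a)) (Function('w')(a) = Add(4, Mul(Rational(-1, 2), Add(14, a))) = Add(4, Add(-7, Mul(Rational(-1, 2), a))) = Add(-3, Mul(Rational(-1, 2), a)))
Mul(Function('w')(Function('b')(14, -12)), Pow(-780788, -1)) = Mul(Add(-3, Mul(Rational(-1, 2), Add(-3, Mul(-12, Pow(14, 2))))), Pow(-780788, -1)) = Mul(Add(-3, Mul(Rational(-1, 2), Add(-3, Mul(-12, 196)))), Rational(-1, 780788)) = Mul(Add(-3, Mul(Rational(-1, 2), Add(-3, -2352))), Rational(-1, 780788)) = Mul(Add(-3, Mul(Rational(-1, 2), -2355)), Rational(-1, 780788)) = Mul(Add(-3, Rational(2355, 2)), Rational(-1, 780788)) = Mul(Rational(2349, 2), Rational(-1, 780788)) = Rational(-2349, 1561576)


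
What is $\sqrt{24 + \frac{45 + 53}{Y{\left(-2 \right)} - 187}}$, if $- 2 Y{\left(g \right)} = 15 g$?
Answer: $\frac{\sqrt{173290}}{86} \approx 4.8405$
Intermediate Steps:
$Y{\left(g \right)} = - \frac{15 g}{2}$
$\sqrt{24 + \frac{45 + 53}{Y{\left(-2 \right)} - 187}} = \sqrt{24 + \frac{45 + 53}{\left(- \frac{15}{2}\right) \left(-2\right) - 187}} = \sqrt{24 + \frac{98}{15 - 187}} = \sqrt{24 + \frac{98}{-172}} = \sqrt{24 + 98 \left(- \frac{1}{172}\right)} = \sqrt{24 - \frac{49}{86}} = \sqrt{\frac{2015}{86}} = \frac{\sqrt{173290}}{86}$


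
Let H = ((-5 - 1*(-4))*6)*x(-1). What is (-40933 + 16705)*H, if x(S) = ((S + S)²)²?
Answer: 2325888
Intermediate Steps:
x(S) = 16*S⁴ (x(S) = ((2*S)²)² = (4*S²)² = 16*S⁴)
H = -96 (H = ((-5 - 1*(-4))*6)*(16*(-1)⁴) = ((-5 + 4)*6)*(16*1) = -1*6*16 = -6*16 = -96)
(-40933 + 16705)*H = (-40933 + 16705)*(-96) = -24228*(-96) = 2325888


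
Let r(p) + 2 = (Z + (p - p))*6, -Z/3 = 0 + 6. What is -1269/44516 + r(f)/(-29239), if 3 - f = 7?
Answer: -32207531/1301603324 ≈ -0.024745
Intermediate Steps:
f = -4 (f = 3 - 1*7 = 3 - 7 = -4)
Z = -18 (Z = -3*(0 + 6) = -3*6 = -18)
r(p) = -110 (r(p) = -2 + (-18 + (p - p))*6 = -2 + (-18 + 0)*6 = -2 - 18*6 = -2 - 108 = -110)
-1269/44516 + r(f)/(-29239) = -1269/44516 - 110/(-29239) = -1269*1/44516 - 110*(-1/29239) = -1269/44516 + 110/29239 = -32207531/1301603324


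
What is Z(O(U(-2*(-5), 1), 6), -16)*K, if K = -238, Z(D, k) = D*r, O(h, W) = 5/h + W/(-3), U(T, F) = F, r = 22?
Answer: -15708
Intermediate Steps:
O(h, W) = 5/h - W/3 (O(h, W) = 5/h + W*(-⅓) = 5/h - W/3)
Z(D, k) = 22*D (Z(D, k) = D*22 = 22*D)
Z(O(U(-2*(-5), 1), 6), -16)*K = (22*(5/1 - ⅓*6))*(-238) = (22*(5*1 - 2))*(-238) = (22*(5 - 2))*(-238) = (22*3)*(-238) = 66*(-238) = -15708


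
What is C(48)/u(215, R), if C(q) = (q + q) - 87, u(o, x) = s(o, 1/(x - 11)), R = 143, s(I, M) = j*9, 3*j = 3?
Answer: 1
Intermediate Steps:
j = 1 (j = (⅓)*3 = 1)
s(I, M) = 9 (s(I, M) = 1*9 = 9)
u(o, x) = 9
C(q) = -87 + 2*q (C(q) = 2*q - 87 = -87 + 2*q)
C(48)/u(215, R) = (-87 + 2*48)/9 = (-87 + 96)*(⅑) = 9*(⅑) = 1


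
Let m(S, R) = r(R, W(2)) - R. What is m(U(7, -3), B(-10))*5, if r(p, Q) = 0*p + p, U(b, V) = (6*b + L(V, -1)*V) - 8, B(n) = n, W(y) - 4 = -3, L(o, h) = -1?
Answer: 0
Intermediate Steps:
W(y) = 1 (W(y) = 4 - 3 = 1)
U(b, V) = -8 - V + 6*b (U(b, V) = (6*b - V) - 8 = (-V + 6*b) - 8 = -8 - V + 6*b)
r(p, Q) = p (r(p, Q) = 0 + p = p)
m(S, R) = 0 (m(S, R) = R - R = 0)
m(U(7, -3), B(-10))*5 = 0*5 = 0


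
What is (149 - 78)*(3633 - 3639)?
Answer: -426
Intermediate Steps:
(149 - 78)*(3633 - 3639) = 71*(-6) = -426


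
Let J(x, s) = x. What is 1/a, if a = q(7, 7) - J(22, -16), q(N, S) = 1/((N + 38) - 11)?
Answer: -34/747 ≈ -0.045515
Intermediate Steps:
q(N, S) = 1/(27 + N) (q(N, S) = 1/((38 + N) - 11) = 1/(27 + N))
a = -747/34 (a = 1/(27 + 7) - 1*22 = 1/34 - 22 = -747/34 ≈ -21.971)
1/a = 1/(-747/34) = -34/747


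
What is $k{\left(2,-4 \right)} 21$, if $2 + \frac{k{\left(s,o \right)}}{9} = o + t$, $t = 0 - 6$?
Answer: $-2268$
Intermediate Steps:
$t = -6$ ($t = 0 - 6 = -6$)
$k{\left(s,o \right)} = -72 + 9 o$ ($k{\left(s,o \right)} = -18 + 9 \left(o - 6\right) = -18 + 9 \left(-6 + o\right) = -18 + \left(-54 + 9 o\right) = -72 + 9 o$)
$k{\left(2,-4 \right)} 21 = \left(-72 + 9 \left(-4\right)\right) 21 = \left(-72 - 36\right) 21 = \left(-108\right) 21 = -2268$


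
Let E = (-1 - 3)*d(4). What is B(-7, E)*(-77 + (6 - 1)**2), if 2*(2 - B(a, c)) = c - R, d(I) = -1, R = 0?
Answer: 0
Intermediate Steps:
E = 4 (E = (-1 - 3)*(-1) = -4*(-1) = 4)
B(a, c) = 2 - c/2 (B(a, c) = 2 - (c - 1*0)/2 = 2 - (c + 0)/2 = 2 - c/2)
B(-7, E)*(-77 + (6 - 1)**2) = (2 - 1/2*4)*(-77 + (6 - 1)**2) = (2 - 2)*(-77 + 5**2) = 0*(-77 + 25) = 0*(-52) = 0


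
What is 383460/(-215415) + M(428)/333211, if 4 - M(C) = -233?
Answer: -8514802447/4785243171 ≈ -1.7794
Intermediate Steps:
M(C) = 237 (M(C) = 4 - 1*(-233) = 4 + 233 = 237)
383460/(-215415) + M(428)/333211 = 383460/(-215415) + 237/333211 = 383460*(-1/215415) + 237*(1/333211) = -25564/14361 + 237/333211 = -8514802447/4785243171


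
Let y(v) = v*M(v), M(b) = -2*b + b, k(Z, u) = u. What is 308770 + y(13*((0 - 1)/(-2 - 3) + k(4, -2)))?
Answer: 7705561/25 ≈ 3.0822e+5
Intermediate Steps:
M(b) = -b
y(v) = -v**2 (y(v) = v*(-v) = -v**2)
308770 + y(13*((0 - 1)/(-2 - 3) + k(4, -2))) = 308770 - (13*((0 - 1)/(-2 - 3) - 2))**2 = 308770 - (13*(-1/(-5) - 2))**2 = 308770 - (13*(-1*(-1/5) - 2))**2 = 308770 - (13*(1/5 - 2))**2 = 308770 - (13*(-9/5))**2 = 308770 - (-117/5)**2 = 308770 - 1*13689/25 = 308770 - 13689/25 = 7705561/25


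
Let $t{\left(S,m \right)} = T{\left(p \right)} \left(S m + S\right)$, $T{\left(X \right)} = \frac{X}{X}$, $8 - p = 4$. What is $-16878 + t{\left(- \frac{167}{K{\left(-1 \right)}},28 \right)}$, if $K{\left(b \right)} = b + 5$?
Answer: $- \frac{72355}{4} \approx -18089.0$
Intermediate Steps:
$p = 4$ ($p = 8 - 4 = 4$)
$K{\left(b \right)} = 5 + b$
$T{\left(X \right)} = 1$
$t{\left(S,m \right)} = S + S m$ ($t{\left(S,m \right)} = 1 \left(S m + S\right) = 1 \left(S + S m\right) = S + S m$)
$-16878 + t{\left(- \frac{167}{K{\left(-1 \right)}},28 \right)} = -16878 + - \frac{167}{5 - 1} \left(1 + 28\right) = -16878 + - \frac{167}{4} \cdot 29 = -16878 + \left(-167\right) \frac{1}{4} \cdot 29 = -16878 - \frac{4843}{4} = - \frac{72355}{4}$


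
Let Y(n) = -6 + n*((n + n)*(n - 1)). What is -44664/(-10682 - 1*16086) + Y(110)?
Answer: 8826064307/3346 ≈ 2.6378e+6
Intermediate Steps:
Y(n) = -6 + 2*n²*(-1 + n) (Y(n) = -6 + n*((2*n)*(-1 + n)) = -6 + n*(2*n*(-1 + n)) = -6 + 2*n²*(-1 + n))
-44664/(-10682 - 1*16086) + Y(110) = -44664/(-10682 - 1*16086) + (-6 - 2*110² + 2*110³) = -44664/(-10682 - 16086) + (-6 - 2*12100 + 2*1331000) = -44664/(-26768) + (-6 - 24200 + 2662000) = -44664*(-1/26768) + 2637794 = 5583/3346 + 2637794 = 8826064307/3346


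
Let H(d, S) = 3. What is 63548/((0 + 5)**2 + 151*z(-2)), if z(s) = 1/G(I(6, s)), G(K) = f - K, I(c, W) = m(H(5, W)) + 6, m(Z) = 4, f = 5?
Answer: -158870/13 ≈ -12221.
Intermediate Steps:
I(c, W) = 10 (I(c, W) = 4 + 6 = 10)
G(K) = 5 - K
z(s) = -1/5 (z(s) = 1/(5 - 1*10) = 1/(5 - 10) = 1/(-5) = -1/5)
63548/((0 + 5)**2 + 151*z(-2)) = 63548/((0 + 5)**2 + 151*(-1/5)) = 63548/(5**2 - 151/5) = 63548/(25 - 151/5) = 63548/(-26/5) = 63548*(-5/26) = -158870/13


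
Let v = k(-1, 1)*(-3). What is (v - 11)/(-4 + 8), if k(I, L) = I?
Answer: -2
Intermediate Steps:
v = 3 (v = -1*(-3) = 3)
(v - 11)/(-4 + 8) = (3 - 11)/(-4 + 8) = -8/4 = (1/4)*(-8) = -2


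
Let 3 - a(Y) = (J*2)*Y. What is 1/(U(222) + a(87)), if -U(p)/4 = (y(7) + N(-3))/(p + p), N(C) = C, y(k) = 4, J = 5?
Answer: -111/96238 ≈ -0.0011534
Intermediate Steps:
a(Y) = 3 - 10*Y (a(Y) = 3 - 5*2*Y = 3 - 10*Y)
U(p) = -2/p (U(p) = -4*(4 - 3)/(p + p) = -4/(2*p) = -4*1/(2*p) = -2/p)
1/(U(222) + a(87)) = 1/(-2/222 + (3 - 10*87)) = 1/(-2*1/222 + (3 - 870)) = 1/(-1/111 - 867) = 1/(-96238/111) = -111/96238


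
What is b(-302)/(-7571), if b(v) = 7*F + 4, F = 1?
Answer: -11/7571 ≈ -0.0014529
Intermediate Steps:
b(v) = 11 (b(v) = 7*1 + 4 = 7 + 4 = 11)
b(-302)/(-7571) = 11/(-7571) = 11*(-1/7571) = -11/7571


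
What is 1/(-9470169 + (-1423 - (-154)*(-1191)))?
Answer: -1/9655006 ≈ -1.0357e-7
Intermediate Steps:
1/(-9470169 + (-1423 - (-154)*(-1191))) = 1/(-9470169 + (-1423 - 154*1191)) = 1/(-9470169 + (-1423 - 183414)) = 1/(-9470169 - 184837) = 1/(-9655006) = -1/9655006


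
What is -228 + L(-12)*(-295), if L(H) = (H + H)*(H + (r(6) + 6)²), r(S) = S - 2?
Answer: 622812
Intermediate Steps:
r(S) = -2 + S
L(H) = 2*H*(100 + H) (L(H) = (H + H)*(H + ((-2 + 6) + 6)²) = (2*H)*(H + (4 + 6)²) = (2*H)*(H + 10²) = (2*H)*(H + 100) = (2*H)*(100 + H) = 2*H*(100 + H))
-228 + L(-12)*(-295) = -228 + (2*(-12)*(100 - 12))*(-295) = -228 + (2*(-12)*88)*(-295) = -228 - 2112*(-295) = -228 + 623040 = 622812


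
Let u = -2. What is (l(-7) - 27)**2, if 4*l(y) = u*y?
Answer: 2209/4 ≈ 552.25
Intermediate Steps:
l(y) = -y/2 (l(y) = (-2*y)/4 = -y/2)
(l(-7) - 27)**2 = (-1/2*(-7) - 27)**2 = (7/2 - 27)**2 = (-47/2)**2 = 2209/4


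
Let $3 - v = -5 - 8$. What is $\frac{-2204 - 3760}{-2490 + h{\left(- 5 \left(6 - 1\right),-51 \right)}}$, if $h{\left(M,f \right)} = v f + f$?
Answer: $\frac{1988}{1119} \approx 1.7766$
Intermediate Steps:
$v = 16$ ($v = 3 - \left(-5 - 8\right) = 3 - -13 = 3 + 13 = 16$)
$h{\left(M,f \right)} = 17 f$ ($h{\left(M,f \right)} = 16 f + f = 17 f$)
$\frac{-2204 - 3760}{-2490 + h{\left(- 5 \left(6 - 1\right),-51 \right)}} = \frac{-2204 - 3760}{-2490 + 17 \left(-51\right)} = - \frac{5964}{-2490 - 867} = - \frac{5964}{-3357} = \left(-5964\right) \left(- \frac{1}{3357}\right) = \frac{1988}{1119}$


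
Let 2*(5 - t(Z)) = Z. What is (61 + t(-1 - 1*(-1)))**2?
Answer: 4356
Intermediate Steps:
t(Z) = 5 - Z/2
(61 + t(-1 - 1*(-1)))**2 = (61 + (5 - (-1 - 1*(-1))/2))**2 = (61 + (5 - (-1 + 1)/2))**2 = (61 + (5 - 1/2*0))**2 = (61 + (5 + 0))**2 = (61 + 5)**2 = 66**2 = 4356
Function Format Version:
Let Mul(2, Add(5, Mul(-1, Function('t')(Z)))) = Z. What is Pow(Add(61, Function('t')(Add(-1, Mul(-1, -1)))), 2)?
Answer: 4356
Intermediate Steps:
Function('t')(Z) = Add(5, Mul(Rational(-1, 2), Z))
Pow(Add(61, Function('t')(Add(-1, Mul(-1, -1)))), 2) = Pow(Add(61, Add(5, Mul(Rational(-1, 2), Add(-1, Mul(-1, -1))))), 2) = Pow(Add(61, Add(5, Mul(Rational(-1, 2), Add(-1, 1)))), 2) = Pow(Add(61, Add(5, Mul(Rational(-1, 2), 0))), 2) = Pow(Add(61, Add(5, 0)), 2) = Pow(Add(61, 5), 2) = Pow(66, 2) = 4356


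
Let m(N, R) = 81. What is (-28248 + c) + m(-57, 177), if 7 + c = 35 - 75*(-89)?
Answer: -21464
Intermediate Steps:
c = 6703 (c = -7 + (35 - 75*(-89)) = -7 + (35 + 6675) = -7 + 6710 = 6703)
(-28248 + c) + m(-57, 177) = (-28248 + 6703) + 81 = -21545 + 81 = -21464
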